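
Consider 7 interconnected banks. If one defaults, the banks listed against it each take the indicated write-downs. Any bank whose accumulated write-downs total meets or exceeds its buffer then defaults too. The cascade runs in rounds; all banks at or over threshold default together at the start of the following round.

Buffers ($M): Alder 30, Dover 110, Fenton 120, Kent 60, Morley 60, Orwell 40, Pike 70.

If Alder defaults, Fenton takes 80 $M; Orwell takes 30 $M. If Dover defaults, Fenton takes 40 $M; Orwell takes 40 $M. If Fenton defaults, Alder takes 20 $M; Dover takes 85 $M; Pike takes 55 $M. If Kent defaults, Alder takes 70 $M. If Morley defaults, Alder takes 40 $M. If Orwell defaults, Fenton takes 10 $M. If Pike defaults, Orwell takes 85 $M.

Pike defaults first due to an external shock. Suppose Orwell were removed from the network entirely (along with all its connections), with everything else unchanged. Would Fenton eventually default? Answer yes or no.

no

With Orwell removed:
Round 1 — Pike defaults (initial).
No further defaults.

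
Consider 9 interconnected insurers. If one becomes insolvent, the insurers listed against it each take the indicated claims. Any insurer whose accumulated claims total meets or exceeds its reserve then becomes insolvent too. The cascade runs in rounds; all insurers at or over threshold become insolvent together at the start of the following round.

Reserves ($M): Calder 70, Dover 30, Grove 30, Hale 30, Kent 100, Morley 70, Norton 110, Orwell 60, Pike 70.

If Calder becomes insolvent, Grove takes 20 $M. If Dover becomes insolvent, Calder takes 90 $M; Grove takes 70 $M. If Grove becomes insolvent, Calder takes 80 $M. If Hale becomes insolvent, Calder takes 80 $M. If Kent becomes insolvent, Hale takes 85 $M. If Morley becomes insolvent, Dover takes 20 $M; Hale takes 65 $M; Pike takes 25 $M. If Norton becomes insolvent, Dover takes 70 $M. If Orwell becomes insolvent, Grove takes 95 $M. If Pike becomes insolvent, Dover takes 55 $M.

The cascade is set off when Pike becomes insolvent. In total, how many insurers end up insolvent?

4

Round 1 — Pike becomes insolvent (initial).
  Dover: +55 → 55 ≥ 30
Round 2 — Dover becomes insolvent.
  Calder: +90 → 90 ≥ 70
  Grove: +70 → 70 ≥ 30
Round 3 — Calder, Grove become insolvent.
No further insolvencies.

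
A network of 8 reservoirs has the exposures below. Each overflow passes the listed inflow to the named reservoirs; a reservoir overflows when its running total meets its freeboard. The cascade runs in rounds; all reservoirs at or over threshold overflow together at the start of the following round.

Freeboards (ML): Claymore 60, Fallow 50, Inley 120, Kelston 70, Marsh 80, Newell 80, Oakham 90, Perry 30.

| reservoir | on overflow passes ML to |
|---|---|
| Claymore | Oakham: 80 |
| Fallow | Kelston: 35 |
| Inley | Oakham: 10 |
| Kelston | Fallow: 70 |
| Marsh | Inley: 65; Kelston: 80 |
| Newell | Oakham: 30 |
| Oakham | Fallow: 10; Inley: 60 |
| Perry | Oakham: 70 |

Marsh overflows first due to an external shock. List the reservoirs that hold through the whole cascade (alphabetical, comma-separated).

Claymore, Inley, Newell, Oakham, Perry

Round 1 — Marsh overflows (initial).
  Inley: +65 → 65 < 120
  Kelston: +80 → 80 ≥ 70
Round 2 — Kelston overflows.
  Fallow: +70 → 70 ≥ 50
Round 3 — Fallow overflows.
No further overflows.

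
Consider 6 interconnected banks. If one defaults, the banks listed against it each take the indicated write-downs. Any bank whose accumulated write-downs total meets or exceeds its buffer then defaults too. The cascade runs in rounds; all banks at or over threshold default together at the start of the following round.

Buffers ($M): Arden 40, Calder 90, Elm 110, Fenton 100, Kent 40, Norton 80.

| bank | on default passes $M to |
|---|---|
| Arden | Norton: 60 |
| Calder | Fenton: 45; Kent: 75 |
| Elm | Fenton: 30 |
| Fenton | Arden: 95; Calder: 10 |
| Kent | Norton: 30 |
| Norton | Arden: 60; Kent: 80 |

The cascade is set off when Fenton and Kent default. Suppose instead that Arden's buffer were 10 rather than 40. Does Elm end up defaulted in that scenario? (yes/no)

With Arden's buffer at 10:
Round 1 — Fenton, Kent default (initial).
  Arden: +95 → 95 ≥ 10
  Calder: +10 → 10 < 90
  Norton: +30 → 30 < 80
Round 2 — Arden defaults.
  Norton: +60 → 90 ≥ 80
Round 3 — Norton defaults.
No further defaults.

no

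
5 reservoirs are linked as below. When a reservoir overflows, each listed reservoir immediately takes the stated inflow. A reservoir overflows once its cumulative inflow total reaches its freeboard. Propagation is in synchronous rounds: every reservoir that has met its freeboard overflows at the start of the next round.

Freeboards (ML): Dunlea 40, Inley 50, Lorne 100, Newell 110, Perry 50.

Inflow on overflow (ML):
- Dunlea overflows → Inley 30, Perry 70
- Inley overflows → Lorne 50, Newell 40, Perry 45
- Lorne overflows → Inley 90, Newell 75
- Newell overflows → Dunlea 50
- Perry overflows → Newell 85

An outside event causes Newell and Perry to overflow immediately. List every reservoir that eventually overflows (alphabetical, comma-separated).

Dunlea, Newell, Perry

Round 1 — Newell, Perry overflow (initial).
  Dunlea: +50 → 50 ≥ 40
Round 2 — Dunlea overflows.
  Inley: +30 → 30 < 50
No further overflows.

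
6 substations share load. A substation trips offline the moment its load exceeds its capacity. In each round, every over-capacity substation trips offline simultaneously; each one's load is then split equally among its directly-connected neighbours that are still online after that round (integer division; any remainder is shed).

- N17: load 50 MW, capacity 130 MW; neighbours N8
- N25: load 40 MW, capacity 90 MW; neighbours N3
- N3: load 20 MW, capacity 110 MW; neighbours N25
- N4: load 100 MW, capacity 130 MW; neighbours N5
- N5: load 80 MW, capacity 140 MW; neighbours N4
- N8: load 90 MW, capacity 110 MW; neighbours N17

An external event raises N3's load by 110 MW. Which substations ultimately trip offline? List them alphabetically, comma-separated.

Round 1 — N3 at 130 > 110. N3 trips offline.
  N3 sheds 130 MW to N25: 130 each.
    N25: 40+130 = 170 > 90
Round 2 — N25 trips offline.
  N25 sheds 170 MW: no online neighbours, lost.
No further trips.

N25, N3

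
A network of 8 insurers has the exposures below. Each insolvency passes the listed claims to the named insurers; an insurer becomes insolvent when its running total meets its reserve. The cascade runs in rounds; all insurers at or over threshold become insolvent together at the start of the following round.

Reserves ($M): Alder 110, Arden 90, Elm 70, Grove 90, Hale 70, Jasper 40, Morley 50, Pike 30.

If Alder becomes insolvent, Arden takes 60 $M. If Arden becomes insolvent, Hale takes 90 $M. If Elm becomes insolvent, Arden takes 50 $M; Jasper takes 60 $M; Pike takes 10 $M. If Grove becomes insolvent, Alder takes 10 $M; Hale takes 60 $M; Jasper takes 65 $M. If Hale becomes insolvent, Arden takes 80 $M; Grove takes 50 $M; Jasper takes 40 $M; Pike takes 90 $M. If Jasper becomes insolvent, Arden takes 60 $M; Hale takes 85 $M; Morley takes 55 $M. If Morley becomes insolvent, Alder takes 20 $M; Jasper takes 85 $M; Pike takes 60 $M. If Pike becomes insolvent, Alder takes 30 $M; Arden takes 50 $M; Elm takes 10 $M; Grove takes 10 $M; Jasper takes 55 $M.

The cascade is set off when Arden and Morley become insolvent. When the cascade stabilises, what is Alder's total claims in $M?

50

Round 1 — Arden, Morley become insolvent (initial).
  Alder: +20 → 20 < 110
  Hale: +90 → 90 ≥ 70
  Jasper: +85 → 85 ≥ 40
  Pike: +60 → 60 ≥ 30
Round 2 — Hale, Jasper, Pike become insolvent.
  Alder: +30 → 50 < 110
  Elm: +10 → 10 < 70
  Grove: +50+10 → 60 < 90
No further insolvencies.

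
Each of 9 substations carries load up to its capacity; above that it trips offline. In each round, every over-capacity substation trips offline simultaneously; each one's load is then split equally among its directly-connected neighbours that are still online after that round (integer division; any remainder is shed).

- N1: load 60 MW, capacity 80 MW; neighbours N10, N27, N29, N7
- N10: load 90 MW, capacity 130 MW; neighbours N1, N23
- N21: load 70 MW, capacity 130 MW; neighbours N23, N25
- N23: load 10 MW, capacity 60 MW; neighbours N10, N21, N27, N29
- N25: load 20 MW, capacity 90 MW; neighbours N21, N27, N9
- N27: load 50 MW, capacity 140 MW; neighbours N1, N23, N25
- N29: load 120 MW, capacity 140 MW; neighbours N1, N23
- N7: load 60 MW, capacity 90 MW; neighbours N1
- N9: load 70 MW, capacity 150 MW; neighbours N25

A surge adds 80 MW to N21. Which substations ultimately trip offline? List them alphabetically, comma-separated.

Round 1 — N21 at 150 > 130. N21 trips offline.
  N21 sheds 150 MW to N23, N25: 75 each.
    N23: 10+75 = 85 > 60
    N25: 20+75 = 95 > 90
Round 2 — N23, N25 trip offline.
  N23 sheds 85 MW to N10, N27, N29: 28 each (1 lost).
    N10: 90+28 = 118 ≤ 130
    N27: 50+28 = 78 ≤ 140
    N29: 120+28 = 148 > 140
  N25 sheds 95 MW to N27, N9: 47 each (1 lost).
    N27: 78+47 = 125 ≤ 140
    N9: 70+47 = 117 ≤ 150
Round 3 — N29 trips offline.
  N29 sheds 148 MW to N1: 148 each.
    N1: 60+148 = 208 > 80
Round 4 — N1 trips offline.
  N1 sheds 208 MW to N10, N27, N7: 69 each (1 lost).
    N10: 118+69 = 187 > 130
    N27: 125+69 = 194 > 140
    N7: 60+69 = 129 > 90
Round 5 — N10, N27, N7 trip offline.
  N10 sheds 187 MW: no online neighbours, lost.
  N27 sheds 194 MW: no online neighbours, lost.
  N7 sheds 129 MW: no online neighbours, lost.
No further trips.

N1, N10, N21, N23, N25, N27, N29, N7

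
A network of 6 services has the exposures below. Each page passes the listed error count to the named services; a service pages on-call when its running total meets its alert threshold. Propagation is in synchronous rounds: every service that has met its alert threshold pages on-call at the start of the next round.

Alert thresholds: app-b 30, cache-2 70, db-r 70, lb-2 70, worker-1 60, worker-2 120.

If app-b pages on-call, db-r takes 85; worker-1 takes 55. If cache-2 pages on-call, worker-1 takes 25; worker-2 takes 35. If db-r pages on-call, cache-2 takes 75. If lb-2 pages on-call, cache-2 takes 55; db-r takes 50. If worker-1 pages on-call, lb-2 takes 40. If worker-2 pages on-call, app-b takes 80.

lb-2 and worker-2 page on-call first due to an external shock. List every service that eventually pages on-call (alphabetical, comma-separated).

app-b, cache-2, db-r, lb-2, worker-1, worker-2

Round 1 — lb-2, worker-2 page on-call (initial).
  app-b: +80 → 80 ≥ 30
  cache-2: +55 → 55 < 70
  db-r: +50 → 50 < 70
Round 2 — app-b pages on-call.
  db-r: +85 → 135 ≥ 70
  worker-1: +55 → 55 < 60
Round 3 — db-r pages on-call.
  cache-2: +75 → 130 ≥ 70
Round 4 — cache-2 pages on-call.
  worker-1: +25 → 80 ≥ 60
Round 5 — worker-1 pages on-call.
No further pages.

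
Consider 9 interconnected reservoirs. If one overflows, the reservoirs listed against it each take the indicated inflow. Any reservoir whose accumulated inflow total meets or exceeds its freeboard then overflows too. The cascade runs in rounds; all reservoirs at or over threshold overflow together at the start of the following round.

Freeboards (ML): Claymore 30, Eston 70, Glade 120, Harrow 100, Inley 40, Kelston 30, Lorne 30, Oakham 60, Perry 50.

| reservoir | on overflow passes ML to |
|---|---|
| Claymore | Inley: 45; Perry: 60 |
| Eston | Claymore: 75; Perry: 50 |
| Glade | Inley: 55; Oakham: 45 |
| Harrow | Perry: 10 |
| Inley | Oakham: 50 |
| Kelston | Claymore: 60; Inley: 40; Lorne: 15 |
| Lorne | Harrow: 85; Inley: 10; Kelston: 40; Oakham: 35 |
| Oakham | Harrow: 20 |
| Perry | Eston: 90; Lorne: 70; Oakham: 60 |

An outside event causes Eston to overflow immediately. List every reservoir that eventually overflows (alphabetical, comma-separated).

Round 1 — Eston overflows (initial).
  Claymore: +75 → 75 ≥ 30
  Perry: +50 → 50 ≥ 50
Round 2 — Claymore, Perry overflow.
  Inley: +45 → 45 ≥ 40
  Lorne: +70 → 70 ≥ 30
  Oakham: +60 → 60 ≥ 60
Round 3 — Inley, Lorne, Oakham overflow.
  Harrow: +85+20 → 105 ≥ 100
  Kelston: +40 → 40 ≥ 30
Round 4 — Harrow, Kelston overflow.
No further overflows.

Claymore, Eston, Harrow, Inley, Kelston, Lorne, Oakham, Perry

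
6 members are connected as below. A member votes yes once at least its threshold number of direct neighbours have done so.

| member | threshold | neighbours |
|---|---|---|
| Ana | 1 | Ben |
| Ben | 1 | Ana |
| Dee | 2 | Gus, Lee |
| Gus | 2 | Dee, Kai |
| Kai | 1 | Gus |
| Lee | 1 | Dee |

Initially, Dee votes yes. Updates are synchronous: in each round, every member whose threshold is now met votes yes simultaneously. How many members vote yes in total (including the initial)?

Round 1 — Dee votes yes (initial).
Round 2 — checking thresholds:
  Gus: 1 of 2 neighbours < 2, not yet.
  Lee: 1 of 1 neighbours ≥ 1, votes yes.
Round 3 — no new yes votes; cascade stops.

2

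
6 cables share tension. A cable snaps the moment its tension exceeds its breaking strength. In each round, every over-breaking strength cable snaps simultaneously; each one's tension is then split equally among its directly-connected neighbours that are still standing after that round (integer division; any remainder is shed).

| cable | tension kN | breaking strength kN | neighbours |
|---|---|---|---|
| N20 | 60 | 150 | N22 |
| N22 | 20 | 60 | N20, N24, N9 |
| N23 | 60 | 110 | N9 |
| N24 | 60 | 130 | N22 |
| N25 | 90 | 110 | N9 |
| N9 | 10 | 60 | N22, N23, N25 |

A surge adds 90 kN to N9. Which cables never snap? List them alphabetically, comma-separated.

N20, N22, N23, N24

Round 1 — N9 at 100 > 60. N9 snaps.
  N9 sheds 100 kN to N22, N23, N25: 33 each (1 lost).
    N22: 20+33 = 53 ≤ 60
    N23: 60+33 = 93 ≤ 110
    N25: 90+33 = 123 > 110
Round 2 — N25 snaps.
  N25 sheds 123 kN: no online neighbours, lost.
No further breaks.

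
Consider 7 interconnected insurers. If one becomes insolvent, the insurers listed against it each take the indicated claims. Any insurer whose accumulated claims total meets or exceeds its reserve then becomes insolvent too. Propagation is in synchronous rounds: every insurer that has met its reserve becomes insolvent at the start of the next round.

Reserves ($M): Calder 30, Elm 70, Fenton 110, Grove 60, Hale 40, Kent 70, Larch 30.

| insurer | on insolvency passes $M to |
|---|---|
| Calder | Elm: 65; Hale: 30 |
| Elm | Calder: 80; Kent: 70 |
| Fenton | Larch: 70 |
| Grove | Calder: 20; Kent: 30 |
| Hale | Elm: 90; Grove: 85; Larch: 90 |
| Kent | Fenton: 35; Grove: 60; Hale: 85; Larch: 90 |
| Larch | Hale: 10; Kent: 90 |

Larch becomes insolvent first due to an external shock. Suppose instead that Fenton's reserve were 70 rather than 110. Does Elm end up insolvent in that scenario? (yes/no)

With Fenton's reserve at 70:
Round 1 — Larch becomes insolvent (initial).
  Hale: +10 → 10 < 40
  Kent: +90 → 90 ≥ 70
Round 2 — Kent becomes insolvent.
  Fenton: +35 → 35 < 70
  Grove: +60 → 60 ≥ 60
  Hale: +85 → 95 ≥ 40
Round 3 — Grove, Hale become insolvent.
  Calder: +20 → 20 < 30
  Elm: +90 → 90 ≥ 70
Round 4 — Elm becomes insolvent.
  Calder: +80 → 100 ≥ 30
Round 5 — Calder becomes insolvent.
No further insolvencies.

yes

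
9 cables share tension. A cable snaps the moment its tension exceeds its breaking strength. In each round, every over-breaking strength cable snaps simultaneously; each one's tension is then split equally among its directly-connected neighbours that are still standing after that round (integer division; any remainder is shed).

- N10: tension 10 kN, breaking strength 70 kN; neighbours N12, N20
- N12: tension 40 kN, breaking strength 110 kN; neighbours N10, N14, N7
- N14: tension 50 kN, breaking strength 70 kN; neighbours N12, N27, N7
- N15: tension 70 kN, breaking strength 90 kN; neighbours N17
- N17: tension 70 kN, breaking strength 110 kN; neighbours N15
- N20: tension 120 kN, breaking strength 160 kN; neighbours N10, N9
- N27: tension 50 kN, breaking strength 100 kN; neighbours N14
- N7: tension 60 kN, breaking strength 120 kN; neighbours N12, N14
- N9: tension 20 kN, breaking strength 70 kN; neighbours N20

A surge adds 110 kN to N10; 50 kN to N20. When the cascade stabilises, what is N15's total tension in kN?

70

Round 1 — N10 at 120 > 70; N20 at 170 > 160. N10, N20 snap.
  N10 sheds 120 kN to N12: 120 each.
    N12: 40+120 = 160 > 110
  N20 sheds 170 kN to N9: 170 each.
    N9: 20+170 = 190 > 70
Round 2 — N12, N9 snap.
  N12 sheds 160 kN to N14, N7: 80 each.
    N14: 50+80 = 130 > 70
    N7: 60+80 = 140 > 120
  N9 sheds 190 kN: no online neighbours, lost.
Round 3 — N14, N7 snap.
  N14 sheds 130 kN to N27: 130 each.
    N27: 50+130 = 180 > 100
  N7 sheds 140 kN: no online neighbours, lost.
Round 4 — N27 snaps.
  N27 sheds 180 kN: no online neighbours, lost.
No further breaks.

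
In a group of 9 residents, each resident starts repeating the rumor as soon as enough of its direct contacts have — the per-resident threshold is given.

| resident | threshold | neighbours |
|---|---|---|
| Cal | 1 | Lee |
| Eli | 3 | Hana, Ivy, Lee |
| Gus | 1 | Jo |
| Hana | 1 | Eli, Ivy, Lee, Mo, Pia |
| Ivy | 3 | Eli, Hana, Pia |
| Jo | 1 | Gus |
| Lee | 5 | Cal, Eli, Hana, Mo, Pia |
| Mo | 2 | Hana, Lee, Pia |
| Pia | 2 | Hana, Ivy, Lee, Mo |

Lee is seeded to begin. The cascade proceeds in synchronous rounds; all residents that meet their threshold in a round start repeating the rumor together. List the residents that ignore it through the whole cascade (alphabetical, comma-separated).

Eli, Gus, Ivy, Jo

Round 1 — Lee starts repeating the rumor (initial).
Round 2 — checking thresholds:
  Cal: 1 of 1 neighbours ≥ 1, starts repeating the rumor.
  Eli: 1 of 3 neighbours < 3, below threshold.
  Hana: 1 of 5 neighbours ≥ 1, starts repeating the rumor.
  Mo: 1 of 3 neighbours < 2, below threshold.
  Pia: 1 of 4 neighbours < 2, below threshold.
Round 3 — checking thresholds:
  Eli: 2 of 3 neighbours < 3, below threshold.
  Ivy: 1 of 3 neighbours < 3, below threshold.
  Mo: 2 of 3 neighbours ≥ 2, starts repeating the rumor.
  Pia: 2 of 4 neighbours ≥ 2, starts repeating the rumor.
Round 4 — no new spreads; cascade stops.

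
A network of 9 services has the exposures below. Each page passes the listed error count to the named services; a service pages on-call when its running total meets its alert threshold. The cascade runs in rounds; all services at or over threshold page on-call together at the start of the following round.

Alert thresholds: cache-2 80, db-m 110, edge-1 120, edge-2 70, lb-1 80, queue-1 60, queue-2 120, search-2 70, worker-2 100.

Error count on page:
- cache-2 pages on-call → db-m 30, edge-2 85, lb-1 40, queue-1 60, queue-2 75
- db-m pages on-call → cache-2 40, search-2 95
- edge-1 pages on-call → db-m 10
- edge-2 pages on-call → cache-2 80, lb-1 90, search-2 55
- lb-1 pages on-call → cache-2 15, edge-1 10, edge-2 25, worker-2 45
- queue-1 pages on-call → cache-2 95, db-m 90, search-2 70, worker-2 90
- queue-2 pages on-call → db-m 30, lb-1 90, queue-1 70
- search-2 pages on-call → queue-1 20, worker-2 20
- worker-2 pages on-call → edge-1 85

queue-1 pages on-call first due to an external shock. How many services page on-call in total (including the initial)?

7

Round 1 — queue-1 pages on-call (initial).
  cache-2: +95 → 95 ≥ 80
  db-m: +90 → 90 < 110
  search-2: +70 → 70 ≥ 70
  worker-2: +90 → 90 < 100
Round 2 — cache-2, search-2 page on-call.
  db-m: +30 → 120 ≥ 110
  edge-2: +85 → 85 ≥ 70
  lb-1: +40 → 40 < 80
  queue-2: +75 → 75 < 120
  worker-2: +20 → 110 ≥ 100
Round 3 — db-m, edge-2, worker-2 page on-call.
  edge-1: +85 → 85 < 120
  lb-1: +90 → 130 ≥ 80
Round 4 — lb-1 pages on-call.
  edge-1: +10 → 95 < 120
No further pages.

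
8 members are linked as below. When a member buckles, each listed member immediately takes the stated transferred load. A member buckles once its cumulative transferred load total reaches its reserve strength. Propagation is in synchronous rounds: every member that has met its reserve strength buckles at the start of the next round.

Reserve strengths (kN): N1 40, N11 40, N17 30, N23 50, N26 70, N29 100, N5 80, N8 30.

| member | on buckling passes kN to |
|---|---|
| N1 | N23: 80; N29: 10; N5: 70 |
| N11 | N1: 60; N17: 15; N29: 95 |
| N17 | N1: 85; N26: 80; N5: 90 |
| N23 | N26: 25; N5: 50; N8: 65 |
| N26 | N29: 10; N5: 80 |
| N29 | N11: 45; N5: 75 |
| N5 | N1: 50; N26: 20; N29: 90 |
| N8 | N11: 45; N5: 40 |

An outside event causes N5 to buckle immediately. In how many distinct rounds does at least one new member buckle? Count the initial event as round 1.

Round 1 — N5 buckles (initial).
  N1: +50 → 50 ≥ 40
  N26: +20 → 20 < 70
  N29: +90 → 90 < 100
Round 2 — N1 buckles.
  N23: +80 → 80 ≥ 50
  N29: +10 → 100 ≥ 100
Round 3 — N23, N29 buckle.
  N11: +45 → 45 ≥ 40
  N26: +25 → 45 < 70
  N8: +65 → 65 ≥ 30
Round 4 — N11, N8 buckle.
  N17: +15 → 15 < 30
No further bucklings.

4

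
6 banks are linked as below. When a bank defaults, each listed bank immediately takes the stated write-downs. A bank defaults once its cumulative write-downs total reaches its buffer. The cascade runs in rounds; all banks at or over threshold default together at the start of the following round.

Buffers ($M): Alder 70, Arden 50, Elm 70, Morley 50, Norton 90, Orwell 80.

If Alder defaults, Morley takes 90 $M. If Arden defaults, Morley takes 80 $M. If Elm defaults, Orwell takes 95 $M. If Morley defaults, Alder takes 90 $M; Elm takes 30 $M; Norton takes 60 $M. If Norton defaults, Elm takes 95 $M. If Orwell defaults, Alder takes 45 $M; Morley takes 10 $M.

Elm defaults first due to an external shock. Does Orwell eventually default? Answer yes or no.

Round 1 — Elm defaults (initial).
  Orwell: +95 → 95 ≥ 80
Round 2 — Orwell defaults.
  Alder: +45 → 45 < 70
  Morley: +10 → 10 < 50
No further defaults.

yes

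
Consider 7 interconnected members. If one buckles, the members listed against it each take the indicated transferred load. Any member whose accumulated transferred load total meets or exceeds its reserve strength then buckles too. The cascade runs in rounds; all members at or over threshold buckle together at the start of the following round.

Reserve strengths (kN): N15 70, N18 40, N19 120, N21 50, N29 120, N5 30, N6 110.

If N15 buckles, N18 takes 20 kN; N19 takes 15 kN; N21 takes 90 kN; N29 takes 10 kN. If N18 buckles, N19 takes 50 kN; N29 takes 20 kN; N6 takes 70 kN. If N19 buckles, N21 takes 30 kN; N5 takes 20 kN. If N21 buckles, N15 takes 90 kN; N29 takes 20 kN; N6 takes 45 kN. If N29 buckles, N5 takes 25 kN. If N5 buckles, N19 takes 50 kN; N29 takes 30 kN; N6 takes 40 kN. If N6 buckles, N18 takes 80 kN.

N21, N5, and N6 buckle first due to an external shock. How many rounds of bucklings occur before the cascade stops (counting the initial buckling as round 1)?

Round 1 — N21, N5, N6 buckle (initial).
  N15: +90 → 90 ≥ 70
  N18: +80 → 80 ≥ 40
  N19: +50 → 50 < 120
  N29: +20+30 → 50 < 120
Round 2 — N15, N18 buckle.
  N19: +15+50 → 115 < 120
  N29: +10+20 → 80 < 120
No further bucklings.

2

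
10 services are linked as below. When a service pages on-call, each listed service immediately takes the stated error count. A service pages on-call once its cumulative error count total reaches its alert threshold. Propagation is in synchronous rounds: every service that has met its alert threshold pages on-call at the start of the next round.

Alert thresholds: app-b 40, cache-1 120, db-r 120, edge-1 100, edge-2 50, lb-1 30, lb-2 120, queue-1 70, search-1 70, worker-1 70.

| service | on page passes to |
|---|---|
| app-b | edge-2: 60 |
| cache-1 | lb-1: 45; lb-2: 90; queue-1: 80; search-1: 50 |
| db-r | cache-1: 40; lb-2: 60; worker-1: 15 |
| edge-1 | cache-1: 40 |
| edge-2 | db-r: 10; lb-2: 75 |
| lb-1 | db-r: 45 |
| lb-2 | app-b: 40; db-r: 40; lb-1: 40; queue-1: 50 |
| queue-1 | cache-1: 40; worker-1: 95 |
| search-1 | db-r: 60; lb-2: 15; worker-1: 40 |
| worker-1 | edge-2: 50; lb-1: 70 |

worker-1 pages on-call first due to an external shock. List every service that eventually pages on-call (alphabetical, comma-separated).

Round 1 — worker-1 pages on-call (initial).
  edge-2: +50 → 50 ≥ 50
  lb-1: +70 → 70 ≥ 30
Round 2 — edge-2, lb-1 page on-call.
  db-r: +10+45 → 55 < 120
  lb-2: +75 → 75 < 120
No further pages.

edge-2, lb-1, worker-1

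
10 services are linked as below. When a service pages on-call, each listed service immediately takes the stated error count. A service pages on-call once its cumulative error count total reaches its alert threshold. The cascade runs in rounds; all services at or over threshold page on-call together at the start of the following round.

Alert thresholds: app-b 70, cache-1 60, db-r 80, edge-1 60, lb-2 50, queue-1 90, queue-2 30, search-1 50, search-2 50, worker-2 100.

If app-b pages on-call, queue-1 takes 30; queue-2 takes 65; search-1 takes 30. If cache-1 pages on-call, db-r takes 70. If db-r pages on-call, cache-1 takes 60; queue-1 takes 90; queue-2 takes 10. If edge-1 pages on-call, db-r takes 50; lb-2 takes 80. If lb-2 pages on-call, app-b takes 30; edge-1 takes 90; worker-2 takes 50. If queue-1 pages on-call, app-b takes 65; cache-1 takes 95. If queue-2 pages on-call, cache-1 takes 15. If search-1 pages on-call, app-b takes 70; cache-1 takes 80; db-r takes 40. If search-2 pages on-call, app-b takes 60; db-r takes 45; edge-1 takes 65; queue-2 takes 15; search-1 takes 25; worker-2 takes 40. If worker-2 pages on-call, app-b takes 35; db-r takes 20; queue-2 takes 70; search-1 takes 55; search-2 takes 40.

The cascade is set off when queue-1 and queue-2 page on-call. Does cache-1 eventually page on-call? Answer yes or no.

yes

Round 1 — queue-1, queue-2 page on-call (initial).
  app-b: +65 → 65 < 70
  cache-1: +95+15 → 110 ≥ 60
Round 2 — cache-1 pages on-call.
  db-r: +70 → 70 < 80
No further pages.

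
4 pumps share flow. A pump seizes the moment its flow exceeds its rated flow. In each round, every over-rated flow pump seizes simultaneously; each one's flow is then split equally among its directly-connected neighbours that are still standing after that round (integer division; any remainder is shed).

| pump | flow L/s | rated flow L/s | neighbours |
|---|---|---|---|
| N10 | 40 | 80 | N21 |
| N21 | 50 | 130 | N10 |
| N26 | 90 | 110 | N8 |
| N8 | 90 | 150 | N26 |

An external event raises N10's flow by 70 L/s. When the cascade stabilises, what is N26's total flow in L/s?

Round 1 — N10 at 110 > 80. N10 seizes.
  N10 sheds 110 L/s to N21: 110 each.
    N21: 50+110 = 160 > 130
Round 2 — N21 seizes.
  N21 sheds 160 L/s: no online neighbours, lost.
No further seizures.

90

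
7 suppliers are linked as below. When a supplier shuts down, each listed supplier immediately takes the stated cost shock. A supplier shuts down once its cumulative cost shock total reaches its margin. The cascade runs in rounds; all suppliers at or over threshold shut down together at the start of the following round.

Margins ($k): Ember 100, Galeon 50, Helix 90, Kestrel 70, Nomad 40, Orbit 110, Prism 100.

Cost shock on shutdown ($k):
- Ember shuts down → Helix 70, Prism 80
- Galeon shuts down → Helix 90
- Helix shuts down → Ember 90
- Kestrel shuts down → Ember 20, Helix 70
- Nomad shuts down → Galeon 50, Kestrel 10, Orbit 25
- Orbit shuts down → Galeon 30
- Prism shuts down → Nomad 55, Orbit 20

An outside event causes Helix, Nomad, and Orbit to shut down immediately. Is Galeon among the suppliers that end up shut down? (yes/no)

yes

Round 1 — Helix, Nomad, Orbit shut down (initial).
  Ember: +90 → 90 < 100
  Galeon: +50+30 → 80 ≥ 50
  Kestrel: +10 → 10 < 70
Round 2 — Galeon shuts down.
No further shutdowns.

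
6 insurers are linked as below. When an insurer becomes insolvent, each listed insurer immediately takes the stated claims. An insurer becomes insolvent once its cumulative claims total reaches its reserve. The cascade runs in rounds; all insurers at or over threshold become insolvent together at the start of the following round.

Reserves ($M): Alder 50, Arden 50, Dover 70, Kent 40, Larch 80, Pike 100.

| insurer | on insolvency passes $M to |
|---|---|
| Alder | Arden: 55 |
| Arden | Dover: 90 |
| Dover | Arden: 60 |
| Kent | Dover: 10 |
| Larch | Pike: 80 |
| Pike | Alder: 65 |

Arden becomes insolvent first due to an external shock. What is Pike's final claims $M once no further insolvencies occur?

Round 1 — Arden becomes insolvent (initial).
  Dover: +90 → 90 ≥ 70
Round 2 — Dover becomes insolvent.
No further insolvencies.

0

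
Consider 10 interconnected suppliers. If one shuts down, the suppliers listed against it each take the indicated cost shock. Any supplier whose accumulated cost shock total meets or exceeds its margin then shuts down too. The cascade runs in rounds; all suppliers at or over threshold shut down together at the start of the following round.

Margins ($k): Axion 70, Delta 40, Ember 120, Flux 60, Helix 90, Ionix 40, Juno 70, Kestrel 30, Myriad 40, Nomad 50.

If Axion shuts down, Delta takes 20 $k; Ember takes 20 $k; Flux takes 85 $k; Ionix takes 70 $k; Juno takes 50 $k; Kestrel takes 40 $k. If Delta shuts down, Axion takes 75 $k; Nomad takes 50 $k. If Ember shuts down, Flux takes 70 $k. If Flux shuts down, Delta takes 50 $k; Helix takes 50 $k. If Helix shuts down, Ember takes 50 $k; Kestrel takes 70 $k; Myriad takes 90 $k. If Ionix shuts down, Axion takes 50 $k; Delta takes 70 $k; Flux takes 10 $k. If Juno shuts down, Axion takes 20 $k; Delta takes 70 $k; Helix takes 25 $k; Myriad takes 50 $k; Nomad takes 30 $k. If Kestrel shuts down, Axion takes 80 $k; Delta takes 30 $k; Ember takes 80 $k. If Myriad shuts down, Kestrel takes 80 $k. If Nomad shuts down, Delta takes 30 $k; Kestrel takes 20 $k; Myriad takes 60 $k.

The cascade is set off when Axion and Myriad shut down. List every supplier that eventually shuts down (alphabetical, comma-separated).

Round 1 — Axion, Myriad shut down (initial).
  Delta: +20 → 20 < 40
  Ember: +20 → 20 < 120
  Flux: +85 → 85 ≥ 60
  Ionix: +70 → 70 ≥ 40
  Juno: +50 → 50 < 70
  Kestrel: +40+80 → 120 ≥ 30
Round 2 — Flux, Ionix, Kestrel shut down.
  Delta: +50+70+30 → 170 ≥ 40
  Ember: +80 → 100 < 120
  Helix: +50 → 50 < 90
Round 3 — Delta shuts down.
  Nomad: +50 → 50 ≥ 50
Round 4 — Nomad shuts down.
No further shutdowns.

Axion, Delta, Flux, Ionix, Kestrel, Myriad, Nomad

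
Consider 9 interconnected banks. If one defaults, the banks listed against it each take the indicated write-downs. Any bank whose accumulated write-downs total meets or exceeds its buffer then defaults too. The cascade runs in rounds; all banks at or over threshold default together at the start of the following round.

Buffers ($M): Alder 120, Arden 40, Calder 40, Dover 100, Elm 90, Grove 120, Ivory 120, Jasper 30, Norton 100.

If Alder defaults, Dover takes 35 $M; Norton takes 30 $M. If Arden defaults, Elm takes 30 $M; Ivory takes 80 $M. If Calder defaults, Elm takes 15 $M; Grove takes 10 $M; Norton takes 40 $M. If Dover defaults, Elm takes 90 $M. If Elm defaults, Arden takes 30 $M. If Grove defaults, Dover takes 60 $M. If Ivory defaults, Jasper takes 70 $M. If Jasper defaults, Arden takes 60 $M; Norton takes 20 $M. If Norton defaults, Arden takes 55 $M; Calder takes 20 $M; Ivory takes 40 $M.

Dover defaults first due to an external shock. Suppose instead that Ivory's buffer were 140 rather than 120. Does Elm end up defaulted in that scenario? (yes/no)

yes

With Ivory's buffer at 140:
Round 1 — Dover defaults (initial).
  Elm: +90 → 90 ≥ 90
Round 2 — Elm defaults.
  Arden: +30 → 30 < 40
No further defaults.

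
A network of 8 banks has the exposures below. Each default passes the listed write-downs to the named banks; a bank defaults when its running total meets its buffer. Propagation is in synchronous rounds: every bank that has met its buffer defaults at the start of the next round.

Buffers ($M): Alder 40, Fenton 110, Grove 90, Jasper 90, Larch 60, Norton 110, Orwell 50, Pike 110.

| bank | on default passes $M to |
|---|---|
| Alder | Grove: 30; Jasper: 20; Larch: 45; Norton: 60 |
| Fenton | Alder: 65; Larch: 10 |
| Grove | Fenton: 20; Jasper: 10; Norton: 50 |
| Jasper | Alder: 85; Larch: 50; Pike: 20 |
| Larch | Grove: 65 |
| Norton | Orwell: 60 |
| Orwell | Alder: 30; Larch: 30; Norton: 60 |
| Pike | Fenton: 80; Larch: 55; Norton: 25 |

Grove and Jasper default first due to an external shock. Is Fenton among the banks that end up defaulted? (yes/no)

no

Round 1 — Grove, Jasper default (initial).
  Alder: +85 → 85 ≥ 40
  Fenton: +20 → 20 < 110
  Larch: +50 → 50 < 60
  Norton: +50 → 50 < 110
  Pike: +20 → 20 < 110
Round 2 — Alder defaults.
  Larch: +45 → 95 ≥ 60
  Norton: +60 → 110 ≥ 110
Round 3 — Larch, Norton default.
  Orwell: +60 → 60 ≥ 50
Round 4 — Orwell defaults.
No further defaults.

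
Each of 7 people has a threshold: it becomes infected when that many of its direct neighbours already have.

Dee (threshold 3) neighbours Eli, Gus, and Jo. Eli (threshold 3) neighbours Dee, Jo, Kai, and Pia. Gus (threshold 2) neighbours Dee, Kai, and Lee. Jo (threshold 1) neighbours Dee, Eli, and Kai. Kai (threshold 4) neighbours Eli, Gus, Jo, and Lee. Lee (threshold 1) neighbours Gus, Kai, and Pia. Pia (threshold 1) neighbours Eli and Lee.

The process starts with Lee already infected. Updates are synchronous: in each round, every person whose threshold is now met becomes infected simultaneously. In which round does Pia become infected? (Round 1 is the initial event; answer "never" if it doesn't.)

Round 1 — Lee becomes infected (initial).
Round 2 — checking thresholds:
  Gus: 1 of 3 neighbours < 2, below threshold.
  Kai: 1 of 4 neighbours < 4, below threshold.
  Pia: 1 of 2 neighbours ≥ 1, becomes infected.
Round 3 — no new infections; cascade stops.

2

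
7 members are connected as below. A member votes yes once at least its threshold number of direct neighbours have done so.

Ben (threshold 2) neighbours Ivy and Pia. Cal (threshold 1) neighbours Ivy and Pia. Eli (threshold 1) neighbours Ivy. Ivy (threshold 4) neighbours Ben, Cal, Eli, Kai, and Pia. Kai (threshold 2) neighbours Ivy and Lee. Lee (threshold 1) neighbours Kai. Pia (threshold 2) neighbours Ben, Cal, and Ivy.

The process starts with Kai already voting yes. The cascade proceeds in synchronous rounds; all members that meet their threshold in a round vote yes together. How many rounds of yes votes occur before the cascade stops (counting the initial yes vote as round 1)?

Round 1 — Kai votes yes (initial).
Round 2 — checking thresholds:
  Ivy: 1 of 5 neighbours < 4, below threshold.
  Lee: 1 of 1 neighbours ≥ 1, votes yes.
Round 3 — no new yes votes; cascade stops.

2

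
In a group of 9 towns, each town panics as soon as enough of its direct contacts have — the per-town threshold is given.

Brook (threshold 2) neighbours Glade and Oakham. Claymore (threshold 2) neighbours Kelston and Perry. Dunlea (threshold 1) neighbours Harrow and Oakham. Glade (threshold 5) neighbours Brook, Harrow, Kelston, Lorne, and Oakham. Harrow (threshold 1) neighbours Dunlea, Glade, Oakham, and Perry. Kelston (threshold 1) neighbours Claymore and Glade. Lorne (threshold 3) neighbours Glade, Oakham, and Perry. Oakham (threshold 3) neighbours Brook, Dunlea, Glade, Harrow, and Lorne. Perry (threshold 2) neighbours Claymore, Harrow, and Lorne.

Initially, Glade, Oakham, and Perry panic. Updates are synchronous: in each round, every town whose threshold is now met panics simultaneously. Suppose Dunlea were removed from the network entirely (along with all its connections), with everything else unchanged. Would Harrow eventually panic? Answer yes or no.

With Dunlea removed:
Round 1 — Glade, Oakham, Perry panic (initial).
Round 2 — checking thresholds:
  Brook: 2 of 2 neighbours ≥ 2, panics.
  Claymore: 1 of 2 neighbours < 2, below threshold.
  Harrow: 3 of 3 neighbours ≥ 1, panics.
  Kelston: 1 of 2 neighbours ≥ 1, panics.
  Lorne: 3 of 3 neighbours ≥ 3, panics.
Round 3 — checking thresholds:
  Claymore: 2 of 2 neighbours ≥ 2, panics.
Round 4 — no new panics; cascade stops.

yes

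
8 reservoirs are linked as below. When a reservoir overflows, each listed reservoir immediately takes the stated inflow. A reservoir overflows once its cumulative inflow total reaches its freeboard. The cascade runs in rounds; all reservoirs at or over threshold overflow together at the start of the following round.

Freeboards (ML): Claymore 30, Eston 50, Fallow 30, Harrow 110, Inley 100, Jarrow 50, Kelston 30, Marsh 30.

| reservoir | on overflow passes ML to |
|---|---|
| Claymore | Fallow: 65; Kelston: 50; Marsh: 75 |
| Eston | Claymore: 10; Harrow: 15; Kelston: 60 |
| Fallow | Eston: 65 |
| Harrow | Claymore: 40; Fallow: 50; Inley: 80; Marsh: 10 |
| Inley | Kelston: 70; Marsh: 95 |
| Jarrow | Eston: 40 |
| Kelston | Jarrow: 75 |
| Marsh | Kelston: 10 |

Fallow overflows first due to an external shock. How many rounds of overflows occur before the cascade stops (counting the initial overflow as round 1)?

4

Round 1 — Fallow overflows (initial).
  Eston: +65 → 65 ≥ 50
Round 2 — Eston overflows.
  Claymore: +10 → 10 < 30
  Harrow: +15 → 15 < 110
  Kelston: +60 → 60 ≥ 30
Round 3 — Kelston overflows.
  Jarrow: +75 → 75 ≥ 50
Round 4 — Jarrow overflows.
No further overflows.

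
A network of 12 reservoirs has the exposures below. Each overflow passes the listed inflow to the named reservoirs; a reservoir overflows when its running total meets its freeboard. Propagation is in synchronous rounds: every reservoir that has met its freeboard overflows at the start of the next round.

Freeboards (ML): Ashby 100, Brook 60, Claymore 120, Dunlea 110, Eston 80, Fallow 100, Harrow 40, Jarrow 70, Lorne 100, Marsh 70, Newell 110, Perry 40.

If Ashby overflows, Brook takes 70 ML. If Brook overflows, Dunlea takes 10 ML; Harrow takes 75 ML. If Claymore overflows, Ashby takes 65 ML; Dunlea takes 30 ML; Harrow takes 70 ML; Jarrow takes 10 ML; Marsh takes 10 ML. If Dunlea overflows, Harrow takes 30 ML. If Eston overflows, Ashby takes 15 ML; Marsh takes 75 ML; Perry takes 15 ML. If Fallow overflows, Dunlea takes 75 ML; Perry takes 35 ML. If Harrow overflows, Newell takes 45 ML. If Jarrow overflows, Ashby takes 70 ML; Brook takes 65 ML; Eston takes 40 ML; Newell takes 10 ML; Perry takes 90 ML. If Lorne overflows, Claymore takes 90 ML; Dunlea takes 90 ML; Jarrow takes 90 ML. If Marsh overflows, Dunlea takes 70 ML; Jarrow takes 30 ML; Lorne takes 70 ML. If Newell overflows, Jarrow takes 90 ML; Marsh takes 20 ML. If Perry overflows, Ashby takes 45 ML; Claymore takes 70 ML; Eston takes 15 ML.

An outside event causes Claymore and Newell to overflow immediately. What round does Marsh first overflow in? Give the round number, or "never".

never

Round 1 — Claymore, Newell overflow (initial).
  Ashby: +65 → 65 < 100
  Dunlea: +30 → 30 < 110
  Harrow: +70 → 70 ≥ 40
  Jarrow: +10+90 → 100 ≥ 70
  Marsh: +10+20 → 30 < 70
Round 2 — Harrow, Jarrow overflow.
  Ashby: +70 → 135 ≥ 100
  Brook: +65 → 65 ≥ 60
  Eston: +40 → 40 < 80
  Perry: +90 → 90 ≥ 40
Round 3 — Ashby, Brook, Perry overflow.
  Dunlea: +10 → 40 < 110
  Eston: +15 → 55 < 80
No further overflows.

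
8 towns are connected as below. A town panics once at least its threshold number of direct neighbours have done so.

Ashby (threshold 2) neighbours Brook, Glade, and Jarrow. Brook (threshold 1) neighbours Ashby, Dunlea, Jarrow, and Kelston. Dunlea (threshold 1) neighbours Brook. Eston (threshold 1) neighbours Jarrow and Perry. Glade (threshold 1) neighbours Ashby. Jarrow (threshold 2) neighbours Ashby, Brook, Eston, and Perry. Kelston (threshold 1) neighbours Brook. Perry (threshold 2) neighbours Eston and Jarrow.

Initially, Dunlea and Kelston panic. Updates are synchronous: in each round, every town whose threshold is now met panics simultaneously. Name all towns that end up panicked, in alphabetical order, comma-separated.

Round 1 — Dunlea, Kelston panic (initial).
Round 2 — checking thresholds:
  Brook: 2 of 4 neighbours ≥ 1, panics.
Round 3 — no new panics; cascade stops.

Brook, Dunlea, Kelston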